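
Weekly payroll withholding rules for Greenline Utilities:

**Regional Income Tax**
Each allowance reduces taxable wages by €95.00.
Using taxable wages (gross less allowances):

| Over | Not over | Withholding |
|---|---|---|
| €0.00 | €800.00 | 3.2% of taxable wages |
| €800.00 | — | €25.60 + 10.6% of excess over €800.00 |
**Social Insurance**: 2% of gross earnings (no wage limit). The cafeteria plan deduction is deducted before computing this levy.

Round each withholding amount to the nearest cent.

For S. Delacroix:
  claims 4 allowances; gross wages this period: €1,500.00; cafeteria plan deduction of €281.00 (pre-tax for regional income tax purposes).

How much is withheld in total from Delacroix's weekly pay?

Regional Income Tax: taxable = €1,500.00 − €281.00 − 4×€95.00 = €839.00
  €25.60 + 10.6% × (€839.00 − €800.00) = €25.60 + 10.6% × €39.00 = €29.73
Social Insurance: 2% × €1,219.00 = €24.38
Total: €29.73 + €24.38 = €54.11

€54.11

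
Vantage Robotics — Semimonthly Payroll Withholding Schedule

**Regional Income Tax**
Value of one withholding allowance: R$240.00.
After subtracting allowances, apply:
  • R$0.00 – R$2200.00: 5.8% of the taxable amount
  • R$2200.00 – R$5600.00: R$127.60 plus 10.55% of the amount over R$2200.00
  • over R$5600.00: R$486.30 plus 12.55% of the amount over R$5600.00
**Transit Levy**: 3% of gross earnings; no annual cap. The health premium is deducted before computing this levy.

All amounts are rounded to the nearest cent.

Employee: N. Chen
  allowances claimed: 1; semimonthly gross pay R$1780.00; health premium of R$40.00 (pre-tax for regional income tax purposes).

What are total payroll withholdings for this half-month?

Regional Income Tax: taxable = R$1780.00 − R$40.00 − 1×R$240.00 = R$1500.00
  5.8% × R$1500.00 = R$87.00
Transit Levy: 3% × R$1740.00 = R$52.20
Total: R$87.00 + R$52.20 = R$139.20

R$139.20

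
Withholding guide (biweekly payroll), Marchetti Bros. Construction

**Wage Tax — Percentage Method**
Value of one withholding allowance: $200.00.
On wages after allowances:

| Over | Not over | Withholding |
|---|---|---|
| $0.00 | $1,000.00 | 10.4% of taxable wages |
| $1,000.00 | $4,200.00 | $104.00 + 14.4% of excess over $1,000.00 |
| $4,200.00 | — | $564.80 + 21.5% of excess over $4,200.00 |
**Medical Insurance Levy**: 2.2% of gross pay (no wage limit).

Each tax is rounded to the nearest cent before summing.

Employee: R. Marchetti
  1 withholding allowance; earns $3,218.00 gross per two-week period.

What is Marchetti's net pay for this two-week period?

$2,752.61

Wage Tax: taxable = $3,218.00 − 1×$200.00 = $3,018.00
  $104.00 + 14.4% × ($3,018.00 − $1,000.00) = $104.00 + 14.4% × $2,018.00 = $394.59
Medical Insurance Levy: 2.2% × $3,218.00 = $70.80
Total withheld: $394.59 + $70.80 = $465.39
Net pay: $3,218.00 − $465.39 = $2,752.61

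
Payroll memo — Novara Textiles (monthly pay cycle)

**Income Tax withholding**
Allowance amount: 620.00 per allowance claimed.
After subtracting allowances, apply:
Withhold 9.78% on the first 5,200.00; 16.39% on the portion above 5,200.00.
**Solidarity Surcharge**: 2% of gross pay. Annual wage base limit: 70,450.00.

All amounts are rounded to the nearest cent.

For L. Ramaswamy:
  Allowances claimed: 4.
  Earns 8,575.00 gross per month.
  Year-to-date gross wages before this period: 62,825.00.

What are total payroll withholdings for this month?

Income Tax: taxable = 8,575.00 − 4×620.00 = 6,095.00
  508.56 + 16.39% × (6,095.00 − 5,200.00) = 508.56 + 16.39% × 895.00 = 655.25
Solidarity Surcharge: cap 70,450.00 − YTD 62,825.00 = 7,625.00 subject; 2% × 7,625.00 = 152.50
Total: 655.25 + 152.50 = 807.75

807.75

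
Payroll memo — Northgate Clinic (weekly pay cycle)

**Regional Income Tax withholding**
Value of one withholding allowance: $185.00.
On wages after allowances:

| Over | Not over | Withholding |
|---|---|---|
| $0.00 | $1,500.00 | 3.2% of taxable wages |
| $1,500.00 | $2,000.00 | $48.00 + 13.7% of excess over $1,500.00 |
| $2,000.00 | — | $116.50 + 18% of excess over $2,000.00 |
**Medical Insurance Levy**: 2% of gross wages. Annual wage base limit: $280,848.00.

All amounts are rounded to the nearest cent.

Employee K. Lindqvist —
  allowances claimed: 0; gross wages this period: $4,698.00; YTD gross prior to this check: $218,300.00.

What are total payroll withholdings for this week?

$696.10

Regional Income Tax: taxable = $4,698.00
  $116.50 + 18% × ($4,698.00 − $2,000.00) = $116.50 + 18% × $2,698.00 = $602.14
Medical Insurance Levy: 2% × $4,698.00 = $93.96
Total: $602.14 + $93.96 = $696.10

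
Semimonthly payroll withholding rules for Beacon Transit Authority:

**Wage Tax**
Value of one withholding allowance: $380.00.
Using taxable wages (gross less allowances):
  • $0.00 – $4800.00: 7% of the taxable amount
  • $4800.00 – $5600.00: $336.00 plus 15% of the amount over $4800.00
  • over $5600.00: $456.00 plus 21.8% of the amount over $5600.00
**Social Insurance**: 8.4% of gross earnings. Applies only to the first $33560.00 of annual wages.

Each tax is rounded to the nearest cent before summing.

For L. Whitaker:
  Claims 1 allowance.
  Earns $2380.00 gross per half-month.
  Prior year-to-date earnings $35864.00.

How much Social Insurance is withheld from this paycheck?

Social Insurance: YTD $35864.00 ≥ cap $33560.00 → $0.00

$0.00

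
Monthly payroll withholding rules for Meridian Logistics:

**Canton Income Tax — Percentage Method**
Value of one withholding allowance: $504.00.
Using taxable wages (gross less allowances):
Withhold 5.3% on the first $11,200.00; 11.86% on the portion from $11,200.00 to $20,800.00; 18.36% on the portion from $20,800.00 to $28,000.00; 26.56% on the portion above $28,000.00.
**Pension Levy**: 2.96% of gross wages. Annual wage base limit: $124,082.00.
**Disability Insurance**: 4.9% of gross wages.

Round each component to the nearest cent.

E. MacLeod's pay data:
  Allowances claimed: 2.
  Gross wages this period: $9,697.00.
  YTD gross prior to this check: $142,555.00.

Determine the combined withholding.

$935.67

Canton Income Tax: taxable = $9,697.00 − 2×$504.00 = $8,689.00
  5.3% × $8,689.00 = $460.52
Pension Levy: YTD $142,555.00 ≥ cap $124,082.00 → $0.00
Disability Insurance: 4.9% × $9,697.00 = $475.15
Total: $460.52 + $0.00 + $475.15 = $935.67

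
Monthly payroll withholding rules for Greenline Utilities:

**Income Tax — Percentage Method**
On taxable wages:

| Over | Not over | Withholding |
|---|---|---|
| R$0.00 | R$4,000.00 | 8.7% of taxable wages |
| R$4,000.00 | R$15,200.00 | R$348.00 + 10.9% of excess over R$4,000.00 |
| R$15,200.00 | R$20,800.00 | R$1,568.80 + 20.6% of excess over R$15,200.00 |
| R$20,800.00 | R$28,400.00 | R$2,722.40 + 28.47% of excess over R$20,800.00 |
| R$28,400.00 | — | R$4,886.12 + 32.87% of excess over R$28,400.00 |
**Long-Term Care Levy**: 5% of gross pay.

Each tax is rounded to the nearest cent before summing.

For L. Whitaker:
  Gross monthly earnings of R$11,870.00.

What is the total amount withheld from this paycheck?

R$1,799.33

Income Tax: taxable = R$11,870.00
  R$348.00 + 10.9% × (R$11,870.00 − R$4,000.00) = R$348.00 + 10.9% × R$7,870.00 = R$1,205.83
Long-Term Care Levy: 5% × R$11,870.00 = R$593.50
Total: R$1,205.83 + R$593.50 = R$1,799.33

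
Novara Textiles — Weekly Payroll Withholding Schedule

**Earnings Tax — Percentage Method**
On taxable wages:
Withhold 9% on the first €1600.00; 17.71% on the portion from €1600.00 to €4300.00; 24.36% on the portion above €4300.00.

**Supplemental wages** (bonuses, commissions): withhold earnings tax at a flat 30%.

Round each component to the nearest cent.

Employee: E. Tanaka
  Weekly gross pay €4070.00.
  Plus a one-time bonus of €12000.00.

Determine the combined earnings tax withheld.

€4181.44

Earnings Tax: taxable = €4070.00
  €144.00 + 17.71% × (€4070.00 − €1600.00) = €144.00 + 17.71% × €2470.00 = €581.44
Supplemental (30% flat on bonus): 30% × €12000.00 = €3600.00
Total earnings tax: €581.44 + €3600.00 = €4181.44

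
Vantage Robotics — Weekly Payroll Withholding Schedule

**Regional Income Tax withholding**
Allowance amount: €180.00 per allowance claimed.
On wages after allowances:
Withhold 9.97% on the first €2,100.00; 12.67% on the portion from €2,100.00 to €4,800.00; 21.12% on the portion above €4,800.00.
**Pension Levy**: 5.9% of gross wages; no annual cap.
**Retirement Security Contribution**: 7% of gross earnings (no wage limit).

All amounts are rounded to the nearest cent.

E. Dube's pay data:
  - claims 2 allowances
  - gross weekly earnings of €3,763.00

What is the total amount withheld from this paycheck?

€859.89

Regional Income Tax: taxable = €3,763.00 − 2×€180.00 = €3,403.00
  €209.37 + 12.67% × (€3,403.00 − €2,100.00) = €209.37 + 12.67% × €1,303.00 = €374.46
Pension Levy: 5.9% × €3,763.00 = €222.02
Retirement Security Contribution: 7% × €3,763.00 = €263.41
Total: €374.46 + €222.02 + €263.41 = €859.89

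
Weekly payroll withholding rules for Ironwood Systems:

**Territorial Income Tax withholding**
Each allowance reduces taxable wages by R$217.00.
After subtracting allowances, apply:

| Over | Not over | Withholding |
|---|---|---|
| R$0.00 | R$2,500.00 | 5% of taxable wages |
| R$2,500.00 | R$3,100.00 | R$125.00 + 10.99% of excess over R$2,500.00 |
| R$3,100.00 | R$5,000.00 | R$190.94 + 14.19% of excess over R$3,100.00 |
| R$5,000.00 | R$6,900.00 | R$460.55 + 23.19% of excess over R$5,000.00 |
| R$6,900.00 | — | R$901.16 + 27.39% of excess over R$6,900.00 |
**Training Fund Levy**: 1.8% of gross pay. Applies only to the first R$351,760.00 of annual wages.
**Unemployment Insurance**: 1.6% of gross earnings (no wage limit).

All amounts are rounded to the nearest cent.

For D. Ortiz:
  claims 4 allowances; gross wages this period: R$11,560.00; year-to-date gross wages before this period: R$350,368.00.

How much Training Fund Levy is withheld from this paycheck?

R$25.06

Training Fund Levy: cap R$351,760.00 − YTD R$350,368.00 = R$1,392.00 subject; 1.8% × R$1,392.00 = R$25.06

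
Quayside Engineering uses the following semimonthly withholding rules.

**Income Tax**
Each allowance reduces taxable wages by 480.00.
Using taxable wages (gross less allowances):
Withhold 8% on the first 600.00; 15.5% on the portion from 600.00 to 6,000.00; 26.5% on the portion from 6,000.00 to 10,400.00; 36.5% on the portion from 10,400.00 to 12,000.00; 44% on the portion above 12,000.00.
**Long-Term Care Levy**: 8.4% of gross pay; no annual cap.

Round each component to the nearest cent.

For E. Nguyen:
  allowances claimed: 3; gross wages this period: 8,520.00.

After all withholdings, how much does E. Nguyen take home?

Income Tax: taxable = 8,520.00 − 3×480.00 = 7,080.00
  885.00 + 26.5% × (7,080.00 − 6,000.00) = 885.00 + 26.5% × 1,080.00 = 1,171.20
Long-Term Care Levy: 8.4% × 8,520.00 = 715.68
Total withheld: 1,171.20 + 715.68 = 1,886.88
Net pay: 8,520.00 − 1,886.88 = 6,633.12

6,633.12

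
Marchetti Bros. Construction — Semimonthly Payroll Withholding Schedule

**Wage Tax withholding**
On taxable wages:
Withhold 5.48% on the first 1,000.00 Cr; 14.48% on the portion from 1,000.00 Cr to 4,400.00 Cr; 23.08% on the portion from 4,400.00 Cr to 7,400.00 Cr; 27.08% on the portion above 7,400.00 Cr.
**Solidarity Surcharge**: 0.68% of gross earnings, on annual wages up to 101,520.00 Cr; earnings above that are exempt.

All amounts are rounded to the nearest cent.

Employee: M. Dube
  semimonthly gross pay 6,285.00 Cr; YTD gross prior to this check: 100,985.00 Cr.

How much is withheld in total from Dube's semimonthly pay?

985.82 Cr

Wage Tax: taxable = 6,285.00 Cr
  547.12 Cr + 23.08% × (6,285.00 Cr − 4,400.00 Cr) = 547.12 Cr + 23.08% × 1,885.00 Cr = 982.18 Cr
Solidarity Surcharge: cap 101,520.00 Cr − YTD 100,985.00 Cr = 535.00 Cr subject; 0.68% × 535.00 Cr = 3.64 Cr
Total: 982.18 Cr + 3.64 Cr = 985.82 Cr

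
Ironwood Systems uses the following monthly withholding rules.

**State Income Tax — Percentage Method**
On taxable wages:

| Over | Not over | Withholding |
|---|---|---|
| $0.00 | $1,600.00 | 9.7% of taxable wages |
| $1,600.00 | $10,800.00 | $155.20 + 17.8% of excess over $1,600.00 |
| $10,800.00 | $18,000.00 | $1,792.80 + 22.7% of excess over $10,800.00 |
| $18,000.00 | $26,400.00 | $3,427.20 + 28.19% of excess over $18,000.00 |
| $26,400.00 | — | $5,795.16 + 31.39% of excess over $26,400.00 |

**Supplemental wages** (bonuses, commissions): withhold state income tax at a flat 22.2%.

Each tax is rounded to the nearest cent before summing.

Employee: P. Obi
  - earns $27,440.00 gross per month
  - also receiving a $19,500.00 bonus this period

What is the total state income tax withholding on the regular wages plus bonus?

State Income Tax: taxable = $27,440.00
  $5,795.16 + 31.39% × ($27,440.00 − $26,400.00) = $5,795.16 + 31.39% × $1,040.00 = $6,121.62
Supplemental (22.2% flat on bonus): 22.2% × $19,500.00 = $4,329.00
Total state income tax: $6,121.62 + $4,329.00 = $10,450.62

$10,450.62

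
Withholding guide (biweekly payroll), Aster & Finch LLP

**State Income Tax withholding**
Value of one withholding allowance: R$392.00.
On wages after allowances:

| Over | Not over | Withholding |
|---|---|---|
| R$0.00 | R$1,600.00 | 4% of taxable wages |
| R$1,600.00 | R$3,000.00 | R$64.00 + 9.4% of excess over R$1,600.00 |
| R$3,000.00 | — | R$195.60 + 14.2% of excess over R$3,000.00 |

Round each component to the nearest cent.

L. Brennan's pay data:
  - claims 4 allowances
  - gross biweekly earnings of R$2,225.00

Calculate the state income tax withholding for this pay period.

R$26.28

State Income Tax: taxable = R$2,225.00 − 4×R$392.00 = R$657.00
  4% × R$657.00 = R$26.28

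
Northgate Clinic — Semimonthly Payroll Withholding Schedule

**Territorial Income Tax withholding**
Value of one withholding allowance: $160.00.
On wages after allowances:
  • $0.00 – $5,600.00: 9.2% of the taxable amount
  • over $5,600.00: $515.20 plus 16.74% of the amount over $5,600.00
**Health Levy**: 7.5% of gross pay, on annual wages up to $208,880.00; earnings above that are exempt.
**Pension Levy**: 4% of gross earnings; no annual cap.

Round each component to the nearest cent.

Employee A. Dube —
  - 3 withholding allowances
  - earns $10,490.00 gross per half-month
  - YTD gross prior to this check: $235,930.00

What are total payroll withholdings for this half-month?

$1,673.03

Territorial Income Tax: taxable = $10,490.00 − 3×$160.00 = $10,010.00
  $515.20 + 16.74% × ($10,010.00 − $5,600.00) = $515.20 + 16.74% × $4,410.00 = $1,253.43
Health Levy: YTD $235,930.00 ≥ cap $208,880.00 → $0.00
Pension Levy: 4% × $10,490.00 = $419.60
Total: $1,253.43 + $0.00 + $419.60 = $1,673.03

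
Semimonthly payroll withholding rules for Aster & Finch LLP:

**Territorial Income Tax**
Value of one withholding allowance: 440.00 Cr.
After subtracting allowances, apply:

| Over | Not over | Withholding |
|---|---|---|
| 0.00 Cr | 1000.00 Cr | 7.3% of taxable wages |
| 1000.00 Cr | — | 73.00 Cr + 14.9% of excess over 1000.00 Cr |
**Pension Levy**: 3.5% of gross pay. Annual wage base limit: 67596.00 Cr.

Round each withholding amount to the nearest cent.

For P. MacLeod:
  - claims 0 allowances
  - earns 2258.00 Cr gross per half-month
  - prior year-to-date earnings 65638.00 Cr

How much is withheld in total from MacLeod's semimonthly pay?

328.97 Cr

Territorial Income Tax: taxable = 2258.00 Cr
  73.00 Cr + 14.9% × (2258.00 Cr − 1000.00 Cr) = 73.00 Cr + 14.9% × 1258.00 Cr = 260.44 Cr
Pension Levy: cap 67596.00 Cr − YTD 65638.00 Cr = 1958.00 Cr subject; 3.5% × 1958.00 Cr = 68.53 Cr
Total: 260.44 Cr + 68.53 Cr = 328.97 Cr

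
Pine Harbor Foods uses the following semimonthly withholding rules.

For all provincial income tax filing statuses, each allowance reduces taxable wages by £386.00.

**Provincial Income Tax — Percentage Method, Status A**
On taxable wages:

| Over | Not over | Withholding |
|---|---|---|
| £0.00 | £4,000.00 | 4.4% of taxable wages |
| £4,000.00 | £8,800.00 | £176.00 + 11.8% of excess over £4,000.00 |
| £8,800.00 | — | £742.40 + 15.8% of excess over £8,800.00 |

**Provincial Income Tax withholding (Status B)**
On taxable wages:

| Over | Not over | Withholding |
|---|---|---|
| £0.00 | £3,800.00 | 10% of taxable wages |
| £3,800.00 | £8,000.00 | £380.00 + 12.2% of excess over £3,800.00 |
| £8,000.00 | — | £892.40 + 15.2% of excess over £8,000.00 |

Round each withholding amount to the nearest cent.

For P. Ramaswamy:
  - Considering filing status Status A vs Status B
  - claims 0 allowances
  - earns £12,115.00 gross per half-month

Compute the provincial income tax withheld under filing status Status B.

£1,517.88

Provincial Income Tax (Status B): taxable = £12,115.00
  £892.40 + 15.2% × (£12,115.00 − £8,000.00) = £892.40 + 15.2% × £4,115.00 = £1,517.88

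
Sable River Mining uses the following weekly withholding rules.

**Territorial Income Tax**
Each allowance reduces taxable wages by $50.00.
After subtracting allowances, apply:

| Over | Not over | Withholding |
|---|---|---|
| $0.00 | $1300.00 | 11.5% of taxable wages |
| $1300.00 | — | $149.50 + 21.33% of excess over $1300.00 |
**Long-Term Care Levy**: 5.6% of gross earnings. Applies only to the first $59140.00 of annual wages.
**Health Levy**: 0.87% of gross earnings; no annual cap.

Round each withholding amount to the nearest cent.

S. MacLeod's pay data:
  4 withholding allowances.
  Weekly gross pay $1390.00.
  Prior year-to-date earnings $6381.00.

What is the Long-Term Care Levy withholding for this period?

Long-Term Care Levy: 5.6% × $1390.00 = $77.84

$77.84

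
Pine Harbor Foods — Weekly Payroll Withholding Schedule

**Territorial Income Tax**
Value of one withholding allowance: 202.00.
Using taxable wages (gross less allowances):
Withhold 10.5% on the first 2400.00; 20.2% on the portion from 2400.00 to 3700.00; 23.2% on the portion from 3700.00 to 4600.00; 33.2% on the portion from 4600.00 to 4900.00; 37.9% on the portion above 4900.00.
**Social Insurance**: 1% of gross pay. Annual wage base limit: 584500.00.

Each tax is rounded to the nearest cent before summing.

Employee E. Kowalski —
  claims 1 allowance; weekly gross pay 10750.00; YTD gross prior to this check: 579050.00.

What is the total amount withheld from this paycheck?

3018.09

Territorial Income Tax: taxable = 10750.00 − 1×202.00 = 10548.00
  823.00 + 37.9% × (10548.00 − 4900.00) = 823.00 + 37.9% × 5648.00 = 2963.59
Social Insurance: cap 584500.00 − YTD 579050.00 = 5450.00 subject; 1% × 5450.00 = 54.50
Total: 2963.59 + 54.50 = 3018.09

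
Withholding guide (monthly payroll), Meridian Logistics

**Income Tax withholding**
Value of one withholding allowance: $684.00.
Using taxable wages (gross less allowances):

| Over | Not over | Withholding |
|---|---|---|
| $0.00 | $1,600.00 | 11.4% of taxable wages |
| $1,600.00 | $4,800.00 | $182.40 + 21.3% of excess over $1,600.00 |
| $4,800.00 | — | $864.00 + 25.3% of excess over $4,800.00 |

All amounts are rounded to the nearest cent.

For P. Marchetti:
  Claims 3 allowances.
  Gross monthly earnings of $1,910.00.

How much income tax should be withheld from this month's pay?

Income Tax: taxable = $1,910.00 − 3×$684.00 = $-142.00
  Taxable ≤ 0 → $0.00

$0.00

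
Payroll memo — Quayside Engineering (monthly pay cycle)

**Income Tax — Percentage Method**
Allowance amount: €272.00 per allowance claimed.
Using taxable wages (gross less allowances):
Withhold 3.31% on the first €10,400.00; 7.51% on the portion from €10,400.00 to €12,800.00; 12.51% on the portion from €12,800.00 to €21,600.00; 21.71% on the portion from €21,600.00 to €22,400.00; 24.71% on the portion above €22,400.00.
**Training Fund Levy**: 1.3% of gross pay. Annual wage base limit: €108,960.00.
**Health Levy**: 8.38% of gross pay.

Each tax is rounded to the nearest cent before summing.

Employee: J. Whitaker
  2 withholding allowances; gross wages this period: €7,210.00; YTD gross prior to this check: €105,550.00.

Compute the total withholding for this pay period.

Income Tax: taxable = €7,210.00 − 2×€272.00 = €6,666.00
  3.31% × €6,666.00 = €220.64
Training Fund Levy: cap €108,960.00 − YTD €105,550.00 = €3,410.00 subject; 1.3% × €3,410.00 = €44.33
Health Levy: 8.38% × €7,210.00 = €604.20
Total: €220.64 + €44.33 + €604.20 = €869.17

€869.17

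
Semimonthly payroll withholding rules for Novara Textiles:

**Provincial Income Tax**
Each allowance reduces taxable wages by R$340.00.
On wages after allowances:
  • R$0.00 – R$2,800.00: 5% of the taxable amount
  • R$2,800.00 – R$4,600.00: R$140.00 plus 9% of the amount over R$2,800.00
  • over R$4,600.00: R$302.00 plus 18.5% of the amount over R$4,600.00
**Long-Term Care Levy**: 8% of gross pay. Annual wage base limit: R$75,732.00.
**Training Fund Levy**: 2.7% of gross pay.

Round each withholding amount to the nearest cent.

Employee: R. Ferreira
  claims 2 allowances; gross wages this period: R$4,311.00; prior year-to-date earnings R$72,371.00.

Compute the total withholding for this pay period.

R$600.07

Provincial Income Tax: taxable = R$4,311.00 − 2×R$340.00 = R$3,631.00
  R$140.00 + 9% × (R$3,631.00 − R$2,800.00) = R$140.00 + 9% × R$831.00 = R$214.79
Long-Term Care Levy: cap R$75,732.00 − YTD R$72,371.00 = R$3,361.00 subject; 8% × R$3,361.00 = R$268.88
Training Fund Levy: 2.7% × R$4,311.00 = R$116.40
Total: R$214.79 + R$268.88 + R$116.40 = R$600.07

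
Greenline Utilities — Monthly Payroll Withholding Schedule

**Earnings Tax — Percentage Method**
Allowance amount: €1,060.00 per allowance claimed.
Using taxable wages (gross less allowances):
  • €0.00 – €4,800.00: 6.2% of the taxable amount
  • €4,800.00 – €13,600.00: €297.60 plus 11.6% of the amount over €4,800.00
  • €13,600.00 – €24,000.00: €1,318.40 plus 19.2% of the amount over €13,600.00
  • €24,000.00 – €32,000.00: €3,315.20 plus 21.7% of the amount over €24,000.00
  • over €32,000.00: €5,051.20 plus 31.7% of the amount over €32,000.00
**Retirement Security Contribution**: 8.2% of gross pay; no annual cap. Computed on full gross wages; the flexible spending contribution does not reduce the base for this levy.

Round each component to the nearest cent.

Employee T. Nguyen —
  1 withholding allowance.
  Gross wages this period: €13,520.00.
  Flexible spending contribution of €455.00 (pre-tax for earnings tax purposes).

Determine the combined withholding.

€2,242.02

Earnings Tax: taxable = €13,520.00 − €455.00 − 1×€1,060.00 = €12,005.00
  €297.60 + 11.6% × (€12,005.00 − €4,800.00) = €297.60 + 11.6% × €7,205.00 = €1,133.38
Retirement Security Contribution: 8.2% × €13,520.00 = €1,108.64
Total: €1,133.38 + €1,108.64 = €2,242.02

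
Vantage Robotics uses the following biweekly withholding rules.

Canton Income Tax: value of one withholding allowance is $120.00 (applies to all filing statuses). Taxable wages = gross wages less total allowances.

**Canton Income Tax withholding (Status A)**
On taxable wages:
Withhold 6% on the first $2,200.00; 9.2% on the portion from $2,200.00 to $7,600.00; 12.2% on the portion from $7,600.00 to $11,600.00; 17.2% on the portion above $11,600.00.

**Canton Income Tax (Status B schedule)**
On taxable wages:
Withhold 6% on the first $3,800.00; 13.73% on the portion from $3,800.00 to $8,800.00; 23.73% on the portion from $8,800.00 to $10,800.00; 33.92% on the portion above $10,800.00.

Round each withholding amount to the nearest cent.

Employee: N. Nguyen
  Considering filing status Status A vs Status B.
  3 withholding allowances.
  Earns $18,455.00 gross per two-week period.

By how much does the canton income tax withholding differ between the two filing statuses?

$1,629.62

Canton Income Tax (Status A): taxable = $18,455.00 − 3×$120.00 = $18,095.00
  $1,116.80 + 17.2% × ($18,095.00 − $11,600.00) = $1,116.80 + 17.2% × $6,495.00 = $2,233.94
Canton Income Tax (Status B): taxable = $18,455.00 − 3×$120.00 = $18,095.00
  $1,389.10 + 33.92% × ($18,095.00 − $10,800.00) = $1,389.10 + 33.92% × $7,295.00 = $3,863.56
Difference: |$2,233.94 − $3,863.56| = $1,629.62 (higher under Status B)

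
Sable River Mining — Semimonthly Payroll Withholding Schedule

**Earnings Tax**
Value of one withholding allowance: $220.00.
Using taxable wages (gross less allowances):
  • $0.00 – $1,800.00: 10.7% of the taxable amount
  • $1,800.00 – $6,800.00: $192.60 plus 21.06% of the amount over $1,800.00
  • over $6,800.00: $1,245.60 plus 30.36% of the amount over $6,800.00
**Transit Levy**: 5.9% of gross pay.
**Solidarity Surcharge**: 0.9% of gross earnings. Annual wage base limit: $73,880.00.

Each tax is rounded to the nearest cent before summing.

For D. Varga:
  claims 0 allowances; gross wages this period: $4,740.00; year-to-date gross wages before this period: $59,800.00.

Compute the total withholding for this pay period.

$1,134.08

Earnings Tax: taxable = $4,740.00
  $192.60 + 21.06% × ($4,740.00 − $1,800.00) = $192.60 + 21.06% × $2,940.00 = $811.76
Transit Levy: 5.9% × $4,740.00 = $279.66
Solidarity Surcharge: 0.9% × $4,740.00 = $42.66
Total: $811.76 + $279.66 + $42.66 = $1,134.08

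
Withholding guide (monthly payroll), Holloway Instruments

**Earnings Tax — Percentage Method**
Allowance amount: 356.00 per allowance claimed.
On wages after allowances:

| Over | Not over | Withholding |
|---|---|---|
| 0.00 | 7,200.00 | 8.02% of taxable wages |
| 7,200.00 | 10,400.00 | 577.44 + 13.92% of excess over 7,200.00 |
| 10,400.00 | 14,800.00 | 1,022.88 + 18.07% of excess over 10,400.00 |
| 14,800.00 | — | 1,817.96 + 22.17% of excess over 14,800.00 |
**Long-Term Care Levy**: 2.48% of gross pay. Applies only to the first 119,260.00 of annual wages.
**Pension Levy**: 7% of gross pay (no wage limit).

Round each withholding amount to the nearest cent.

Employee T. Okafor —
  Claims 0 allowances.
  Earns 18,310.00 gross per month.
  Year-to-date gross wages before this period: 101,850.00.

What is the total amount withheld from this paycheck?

4,309.60

Earnings Tax: taxable = 18,310.00
  1,817.96 + 22.17% × (18,310.00 − 14,800.00) = 1,817.96 + 22.17% × 3,510.00 = 2,596.13
Long-Term Care Levy: cap 119,260.00 − YTD 101,850.00 = 17,410.00 subject; 2.48% × 17,410.00 = 431.77
Pension Levy: 7% × 18,310.00 = 1,281.70
Total: 2,596.13 + 431.77 + 1,281.70 = 4,309.60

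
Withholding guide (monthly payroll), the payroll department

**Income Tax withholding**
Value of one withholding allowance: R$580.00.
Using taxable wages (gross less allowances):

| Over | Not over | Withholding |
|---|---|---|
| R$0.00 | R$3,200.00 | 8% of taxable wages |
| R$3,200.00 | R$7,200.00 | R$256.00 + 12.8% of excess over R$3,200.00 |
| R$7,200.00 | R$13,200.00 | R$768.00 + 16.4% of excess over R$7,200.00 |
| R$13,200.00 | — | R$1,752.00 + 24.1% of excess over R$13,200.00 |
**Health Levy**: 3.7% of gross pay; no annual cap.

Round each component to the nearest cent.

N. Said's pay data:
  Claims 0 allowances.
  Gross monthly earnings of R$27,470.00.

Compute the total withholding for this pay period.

R$6,207.46

Income Tax: taxable = R$27,470.00
  R$1,752.00 + 24.1% × (R$27,470.00 − R$13,200.00) = R$1,752.00 + 24.1% × R$14,270.00 = R$5,191.07
Health Levy: 3.7% × R$27,470.00 = R$1,016.39
Total: R$5,191.07 + R$1,016.39 = R$6,207.46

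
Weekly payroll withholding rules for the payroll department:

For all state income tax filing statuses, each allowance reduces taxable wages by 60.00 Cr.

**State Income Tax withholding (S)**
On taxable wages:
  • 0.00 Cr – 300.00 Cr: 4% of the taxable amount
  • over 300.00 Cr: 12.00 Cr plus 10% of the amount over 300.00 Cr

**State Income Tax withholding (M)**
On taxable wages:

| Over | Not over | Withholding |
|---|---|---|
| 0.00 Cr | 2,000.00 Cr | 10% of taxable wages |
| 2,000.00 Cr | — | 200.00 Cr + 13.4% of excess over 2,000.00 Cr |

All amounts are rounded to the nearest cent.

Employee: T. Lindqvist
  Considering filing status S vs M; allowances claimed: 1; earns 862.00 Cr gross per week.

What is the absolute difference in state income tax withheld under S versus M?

18.00 Cr

State Income Tax (S): taxable = 862.00 Cr − 1×60.00 Cr = 802.00 Cr
  12.00 Cr + 10% × (802.00 Cr − 300.00 Cr) = 12.00 Cr + 10% × 502.00 Cr = 62.20 Cr
State Income Tax (M): taxable = 862.00 Cr − 1×60.00 Cr = 802.00 Cr
  10% × 802.00 Cr = 80.20 Cr
Difference: |62.20 Cr − 80.20 Cr| = 18.00 Cr (higher under M)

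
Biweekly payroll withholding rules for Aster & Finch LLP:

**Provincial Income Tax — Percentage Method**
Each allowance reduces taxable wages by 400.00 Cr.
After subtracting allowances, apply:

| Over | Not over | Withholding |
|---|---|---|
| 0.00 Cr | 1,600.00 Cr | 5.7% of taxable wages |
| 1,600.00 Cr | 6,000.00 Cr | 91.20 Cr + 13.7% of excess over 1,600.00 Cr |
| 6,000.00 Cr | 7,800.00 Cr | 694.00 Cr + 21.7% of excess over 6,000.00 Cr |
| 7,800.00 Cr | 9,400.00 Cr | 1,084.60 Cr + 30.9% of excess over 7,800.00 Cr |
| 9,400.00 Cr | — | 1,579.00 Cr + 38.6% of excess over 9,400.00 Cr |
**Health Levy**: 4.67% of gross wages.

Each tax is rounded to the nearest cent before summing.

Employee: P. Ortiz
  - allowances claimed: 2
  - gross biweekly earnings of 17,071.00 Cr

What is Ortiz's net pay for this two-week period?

12,042.57 Cr

Provincial Income Tax: taxable = 17,071.00 Cr − 2×400.00 Cr = 16,271.00 Cr
  1,579.00 Cr + 38.6% × (16,271.00 Cr − 9,400.00 Cr) = 1,579.00 Cr + 38.6% × 6,871.00 Cr = 4,231.21 Cr
Health Levy: 4.67% × 17,071.00 Cr = 797.22 Cr
Total withheld: 4,231.21 Cr + 797.22 Cr = 5,028.43 Cr
Net pay: 17,071.00 Cr − 5,028.43 Cr = 12,042.57 Cr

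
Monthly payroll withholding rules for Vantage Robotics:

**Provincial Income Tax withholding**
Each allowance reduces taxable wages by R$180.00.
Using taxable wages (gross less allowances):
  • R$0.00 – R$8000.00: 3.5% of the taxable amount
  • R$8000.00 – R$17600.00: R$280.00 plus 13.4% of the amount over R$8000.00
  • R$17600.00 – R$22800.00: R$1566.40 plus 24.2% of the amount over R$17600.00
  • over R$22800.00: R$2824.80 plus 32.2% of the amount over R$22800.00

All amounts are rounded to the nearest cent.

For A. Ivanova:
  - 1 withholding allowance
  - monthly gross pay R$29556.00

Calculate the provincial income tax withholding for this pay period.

Provincial Income Tax: taxable = R$29556.00 − 1×R$180.00 = R$29376.00
  R$2824.80 + 32.2% × (R$29376.00 − R$22800.00) = R$2824.80 + 32.2% × R$6576.00 = R$4942.27

R$4942.27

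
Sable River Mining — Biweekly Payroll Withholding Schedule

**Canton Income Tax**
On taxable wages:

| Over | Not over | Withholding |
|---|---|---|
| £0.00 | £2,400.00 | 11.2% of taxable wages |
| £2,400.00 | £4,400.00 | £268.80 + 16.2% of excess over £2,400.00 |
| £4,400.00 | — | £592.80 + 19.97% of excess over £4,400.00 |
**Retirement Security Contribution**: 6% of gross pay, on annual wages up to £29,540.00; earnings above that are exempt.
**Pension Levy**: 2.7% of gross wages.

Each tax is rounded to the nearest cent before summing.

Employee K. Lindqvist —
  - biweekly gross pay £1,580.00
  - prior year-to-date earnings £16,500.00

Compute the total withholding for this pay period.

£314.42

Canton Income Tax: taxable = £1,580.00
  11.2% × £1,580.00 = £176.96
Retirement Security Contribution: 6% × £1,580.00 = £94.80
Pension Levy: 2.7% × £1,580.00 = £42.66
Total: £176.96 + £94.80 + £42.66 = £314.42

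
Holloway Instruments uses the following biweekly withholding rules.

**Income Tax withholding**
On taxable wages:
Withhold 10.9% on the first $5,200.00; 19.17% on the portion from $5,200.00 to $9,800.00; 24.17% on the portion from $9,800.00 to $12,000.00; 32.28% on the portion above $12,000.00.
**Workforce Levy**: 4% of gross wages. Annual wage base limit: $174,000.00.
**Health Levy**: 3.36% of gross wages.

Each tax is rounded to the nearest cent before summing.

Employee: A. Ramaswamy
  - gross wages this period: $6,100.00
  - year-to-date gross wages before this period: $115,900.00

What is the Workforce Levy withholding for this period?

Workforce Levy: 4% × $6,100.00 = $244.00

$244.00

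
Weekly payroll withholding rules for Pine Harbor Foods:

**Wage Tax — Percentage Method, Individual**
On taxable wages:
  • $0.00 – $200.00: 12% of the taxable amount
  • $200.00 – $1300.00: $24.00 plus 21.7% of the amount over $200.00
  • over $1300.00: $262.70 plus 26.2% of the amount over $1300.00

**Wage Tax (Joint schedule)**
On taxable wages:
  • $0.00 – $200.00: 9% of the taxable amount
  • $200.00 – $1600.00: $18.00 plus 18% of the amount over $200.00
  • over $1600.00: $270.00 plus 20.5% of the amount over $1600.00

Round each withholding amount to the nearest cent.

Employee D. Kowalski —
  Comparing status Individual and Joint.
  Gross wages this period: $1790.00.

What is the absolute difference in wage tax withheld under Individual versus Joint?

$82.13

Wage Tax (Individual): taxable = $1790.00
  $262.70 + 26.2% × ($1790.00 − $1300.00) = $262.70 + 26.2% × $490.00 = $391.08
Wage Tax (Joint): taxable = $1790.00
  $270.00 + 20.5% × ($1790.00 − $1600.00) = $270.00 + 20.5% × $190.00 = $308.95
Difference: |$391.08 − $308.95| = $82.13 (higher under Individual)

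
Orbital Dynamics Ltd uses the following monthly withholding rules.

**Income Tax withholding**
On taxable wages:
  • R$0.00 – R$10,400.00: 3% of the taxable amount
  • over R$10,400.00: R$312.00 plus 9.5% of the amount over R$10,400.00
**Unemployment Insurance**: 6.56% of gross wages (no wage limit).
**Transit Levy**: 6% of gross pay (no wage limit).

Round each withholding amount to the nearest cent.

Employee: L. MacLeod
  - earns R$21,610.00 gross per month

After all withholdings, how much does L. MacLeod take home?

Income Tax: taxable = R$21,610.00
  R$312.00 + 9.5% × (R$21,610.00 − R$10,400.00) = R$312.00 + 9.5% × R$11,210.00 = R$1,376.95
Unemployment Insurance: 6.56% × R$21,610.00 = R$1,417.62
Transit Levy: 6% × R$21,610.00 = R$1,296.60
Total withheld: R$1,376.95 + R$1,417.62 + R$1,296.60 = R$4,091.17
Net pay: R$21,610.00 − R$4,091.17 = R$17,518.83

R$17,518.83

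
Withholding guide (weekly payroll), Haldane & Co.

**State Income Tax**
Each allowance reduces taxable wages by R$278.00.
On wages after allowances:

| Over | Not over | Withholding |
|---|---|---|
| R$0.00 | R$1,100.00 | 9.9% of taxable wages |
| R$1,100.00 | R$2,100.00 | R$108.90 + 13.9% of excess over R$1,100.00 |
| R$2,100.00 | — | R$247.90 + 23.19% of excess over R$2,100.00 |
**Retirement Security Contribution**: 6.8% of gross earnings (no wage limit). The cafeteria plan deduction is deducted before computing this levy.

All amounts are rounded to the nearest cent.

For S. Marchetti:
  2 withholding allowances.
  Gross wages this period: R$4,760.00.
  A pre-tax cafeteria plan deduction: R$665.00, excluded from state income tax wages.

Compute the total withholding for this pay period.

R$860.06

State Income Tax: taxable = R$4,760.00 − R$665.00 − 2×R$278.00 = R$3,539.00
  R$247.90 + 23.19% × (R$3,539.00 − R$2,100.00) = R$247.90 + 23.19% × R$1,439.00 = R$581.60
Retirement Security Contribution: 6.8% × R$4,095.00 = R$278.46
Total: R$581.60 + R$278.46 = R$860.06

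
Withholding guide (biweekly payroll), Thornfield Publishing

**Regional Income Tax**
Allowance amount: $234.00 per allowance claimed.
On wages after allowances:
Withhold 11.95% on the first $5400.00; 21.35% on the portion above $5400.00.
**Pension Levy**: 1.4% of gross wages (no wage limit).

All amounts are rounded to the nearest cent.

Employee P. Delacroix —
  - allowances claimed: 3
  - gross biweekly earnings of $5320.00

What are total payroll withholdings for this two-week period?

$626.33

Regional Income Tax: taxable = $5320.00 − 3×$234.00 = $4618.00
  11.95% × $4618.00 = $551.85
Pension Levy: 1.4% × $5320.00 = $74.48
Total: $551.85 + $74.48 = $626.33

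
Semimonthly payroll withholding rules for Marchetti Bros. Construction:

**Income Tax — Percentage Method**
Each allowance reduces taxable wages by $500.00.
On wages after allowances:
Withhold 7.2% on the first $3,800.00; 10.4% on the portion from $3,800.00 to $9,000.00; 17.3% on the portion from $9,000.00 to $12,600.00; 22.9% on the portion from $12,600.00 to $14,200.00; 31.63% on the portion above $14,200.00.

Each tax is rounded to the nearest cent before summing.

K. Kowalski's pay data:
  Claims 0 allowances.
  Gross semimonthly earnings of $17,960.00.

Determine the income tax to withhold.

Income Tax: taxable = $17,960.00
  $1,803.60 + 31.63% × ($17,960.00 − $14,200.00) = $1,803.60 + 31.63% × $3,760.00 = $2,992.89

$2,992.89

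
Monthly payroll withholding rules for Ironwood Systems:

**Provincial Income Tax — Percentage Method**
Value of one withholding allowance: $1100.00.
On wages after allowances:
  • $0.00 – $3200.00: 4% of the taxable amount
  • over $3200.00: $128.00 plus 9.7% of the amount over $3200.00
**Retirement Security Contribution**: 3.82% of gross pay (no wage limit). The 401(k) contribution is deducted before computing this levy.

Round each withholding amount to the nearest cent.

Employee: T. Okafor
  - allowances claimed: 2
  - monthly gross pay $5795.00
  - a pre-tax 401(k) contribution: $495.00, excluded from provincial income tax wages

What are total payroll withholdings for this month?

$326.46

Provincial Income Tax: taxable = $5795.00 − $495.00 − 2×$1100.00 = $3100.00
  4% × $3100.00 = $124.00
Retirement Security Contribution: 3.82% × $5300.00 = $202.46
Total: $124.00 + $202.46 = $326.46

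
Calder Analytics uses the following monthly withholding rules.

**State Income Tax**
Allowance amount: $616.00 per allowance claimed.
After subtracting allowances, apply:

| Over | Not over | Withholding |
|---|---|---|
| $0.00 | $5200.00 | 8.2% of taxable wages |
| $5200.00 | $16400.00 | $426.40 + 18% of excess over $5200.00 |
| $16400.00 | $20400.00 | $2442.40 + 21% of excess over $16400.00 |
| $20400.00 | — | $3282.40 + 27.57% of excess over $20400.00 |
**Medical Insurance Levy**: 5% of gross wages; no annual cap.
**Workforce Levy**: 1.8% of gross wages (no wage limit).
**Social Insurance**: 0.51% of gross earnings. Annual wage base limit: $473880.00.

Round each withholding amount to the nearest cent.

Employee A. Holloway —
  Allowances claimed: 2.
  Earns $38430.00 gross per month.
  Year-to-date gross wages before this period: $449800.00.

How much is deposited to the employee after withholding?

$27780.34

State Income Tax: taxable = $38430.00 − 2×$616.00 = $37198.00
  $3282.40 + 27.57% × ($37198.00 − $20400.00) = $3282.40 + 27.57% × $16798.00 = $7913.61
Medical Insurance Levy: 5% × $38430.00 = $1921.50
Workforce Levy: 1.8% × $38430.00 = $691.74
Social Insurance: cap $473880.00 − YTD $449800.00 = $24080.00 subject; 0.51% × $24080.00 = $122.81
Total withheld: $7913.61 + $1921.50 + $691.74 + $122.81 = $10649.66
Net pay: $38430.00 − $10649.66 = $27780.34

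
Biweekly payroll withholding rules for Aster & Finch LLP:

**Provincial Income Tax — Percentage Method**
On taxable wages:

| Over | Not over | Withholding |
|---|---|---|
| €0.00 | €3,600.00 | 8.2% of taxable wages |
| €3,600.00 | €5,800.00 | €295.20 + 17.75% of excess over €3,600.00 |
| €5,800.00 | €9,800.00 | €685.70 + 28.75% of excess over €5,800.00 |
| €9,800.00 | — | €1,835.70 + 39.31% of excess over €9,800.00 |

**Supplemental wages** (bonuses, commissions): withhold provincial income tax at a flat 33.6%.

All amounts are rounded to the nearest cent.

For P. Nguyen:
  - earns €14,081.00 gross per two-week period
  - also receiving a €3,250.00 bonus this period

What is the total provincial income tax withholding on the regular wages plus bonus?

Provincial Income Tax: taxable = €14,081.00
  €1,835.70 + 39.31% × (€14,081.00 − €9,800.00) = €1,835.70 + 39.31% × €4,281.00 = €3,518.56
Supplemental (33.6% flat on bonus): 33.6% × €3,250.00 = €1,092.00
Total provincial income tax: €3,518.56 + €1,092.00 = €4,610.56

€4,610.56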